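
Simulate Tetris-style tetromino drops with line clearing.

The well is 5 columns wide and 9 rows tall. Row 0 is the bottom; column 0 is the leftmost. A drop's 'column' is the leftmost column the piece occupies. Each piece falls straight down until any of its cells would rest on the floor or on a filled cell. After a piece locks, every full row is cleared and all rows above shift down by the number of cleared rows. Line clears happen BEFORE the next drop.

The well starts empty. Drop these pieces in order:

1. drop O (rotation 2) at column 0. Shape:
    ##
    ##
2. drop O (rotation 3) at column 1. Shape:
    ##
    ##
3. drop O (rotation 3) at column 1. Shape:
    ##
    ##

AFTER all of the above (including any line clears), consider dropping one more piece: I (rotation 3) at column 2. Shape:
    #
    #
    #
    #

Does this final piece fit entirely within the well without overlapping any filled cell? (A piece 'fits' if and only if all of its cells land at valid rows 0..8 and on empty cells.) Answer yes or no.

Answer: no

Derivation:
Drop 1: O rot2 at col 0 lands with bottom-row=0; cleared 0 line(s) (total 0); column heights now [2 2 0 0 0], max=2
Drop 2: O rot3 at col 1 lands with bottom-row=2; cleared 0 line(s) (total 0); column heights now [2 4 4 0 0], max=4
Drop 3: O rot3 at col 1 lands with bottom-row=4; cleared 0 line(s) (total 0); column heights now [2 6 6 0 0], max=6
Test piece I rot3 at col 2 (width 1): heights before test = [2 6 6 0 0]; fits = False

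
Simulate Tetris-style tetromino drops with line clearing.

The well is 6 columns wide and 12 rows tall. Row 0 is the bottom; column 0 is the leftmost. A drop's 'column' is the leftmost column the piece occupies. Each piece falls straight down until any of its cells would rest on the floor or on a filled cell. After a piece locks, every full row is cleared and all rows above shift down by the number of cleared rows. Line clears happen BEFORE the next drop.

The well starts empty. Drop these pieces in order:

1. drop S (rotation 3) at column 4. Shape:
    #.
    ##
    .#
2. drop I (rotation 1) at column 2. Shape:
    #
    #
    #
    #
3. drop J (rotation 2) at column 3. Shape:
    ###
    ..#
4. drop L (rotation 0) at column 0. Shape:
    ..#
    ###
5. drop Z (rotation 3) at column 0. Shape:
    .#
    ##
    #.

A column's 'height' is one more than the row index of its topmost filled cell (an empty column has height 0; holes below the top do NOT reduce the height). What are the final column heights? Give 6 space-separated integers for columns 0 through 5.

Answer: 7 8 6 4 4 4

Derivation:
Drop 1: S rot3 at col 4 lands with bottom-row=0; cleared 0 line(s) (total 0); column heights now [0 0 0 0 3 2], max=3
Drop 2: I rot1 at col 2 lands with bottom-row=0; cleared 0 line(s) (total 0); column heights now [0 0 4 0 3 2], max=4
Drop 3: J rot2 at col 3 lands with bottom-row=2; cleared 0 line(s) (total 0); column heights now [0 0 4 4 4 4], max=4
Drop 4: L rot0 at col 0 lands with bottom-row=4; cleared 0 line(s) (total 0); column heights now [5 5 6 4 4 4], max=6
Drop 5: Z rot3 at col 0 lands with bottom-row=5; cleared 0 line(s) (total 0); column heights now [7 8 6 4 4 4], max=8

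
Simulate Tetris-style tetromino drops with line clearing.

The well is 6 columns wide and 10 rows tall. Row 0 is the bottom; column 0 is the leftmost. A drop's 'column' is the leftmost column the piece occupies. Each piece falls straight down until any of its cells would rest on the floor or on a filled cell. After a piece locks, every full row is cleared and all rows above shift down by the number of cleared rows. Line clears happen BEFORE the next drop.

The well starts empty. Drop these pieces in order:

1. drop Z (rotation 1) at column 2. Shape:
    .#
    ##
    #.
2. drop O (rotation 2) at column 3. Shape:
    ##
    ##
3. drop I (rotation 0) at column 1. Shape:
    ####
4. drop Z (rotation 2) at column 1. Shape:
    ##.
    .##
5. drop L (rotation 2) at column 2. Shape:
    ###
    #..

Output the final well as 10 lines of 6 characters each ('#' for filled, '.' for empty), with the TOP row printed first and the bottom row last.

Drop 1: Z rot1 at col 2 lands with bottom-row=0; cleared 0 line(s) (total 0); column heights now [0 0 2 3 0 0], max=3
Drop 2: O rot2 at col 3 lands with bottom-row=3; cleared 0 line(s) (total 0); column heights now [0 0 2 5 5 0], max=5
Drop 3: I rot0 at col 1 lands with bottom-row=5; cleared 0 line(s) (total 0); column heights now [0 6 6 6 6 0], max=6
Drop 4: Z rot2 at col 1 lands with bottom-row=6; cleared 0 line(s) (total 0); column heights now [0 8 8 7 6 0], max=8
Drop 5: L rot2 at col 2 lands with bottom-row=8; cleared 0 line(s) (total 0); column heights now [0 8 10 10 10 0], max=10

Answer: ..###.
..#...
.##...
..##..
.####.
...##.
...##.
...#..
..##..
..#...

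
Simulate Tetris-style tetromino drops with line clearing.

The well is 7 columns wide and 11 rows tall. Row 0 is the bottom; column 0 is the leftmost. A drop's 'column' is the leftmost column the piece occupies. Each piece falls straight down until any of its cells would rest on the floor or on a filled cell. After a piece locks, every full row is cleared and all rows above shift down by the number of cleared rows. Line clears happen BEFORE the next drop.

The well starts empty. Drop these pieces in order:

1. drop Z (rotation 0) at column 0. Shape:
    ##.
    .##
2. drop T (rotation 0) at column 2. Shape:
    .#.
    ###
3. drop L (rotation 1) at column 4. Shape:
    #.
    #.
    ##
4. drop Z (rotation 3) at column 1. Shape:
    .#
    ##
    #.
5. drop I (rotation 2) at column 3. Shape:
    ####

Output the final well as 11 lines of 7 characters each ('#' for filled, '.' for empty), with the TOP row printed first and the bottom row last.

Answer: .......
.......
.......
.......
.......
...####
..#.#..
.##.#..
.#.###.
#####..
.##....

Derivation:
Drop 1: Z rot0 at col 0 lands with bottom-row=0; cleared 0 line(s) (total 0); column heights now [2 2 1 0 0 0 0], max=2
Drop 2: T rot0 at col 2 lands with bottom-row=1; cleared 0 line(s) (total 0); column heights now [2 2 2 3 2 0 0], max=3
Drop 3: L rot1 at col 4 lands with bottom-row=2; cleared 0 line(s) (total 0); column heights now [2 2 2 3 5 3 0], max=5
Drop 4: Z rot3 at col 1 lands with bottom-row=2; cleared 0 line(s) (total 0); column heights now [2 4 5 3 5 3 0], max=5
Drop 5: I rot2 at col 3 lands with bottom-row=5; cleared 0 line(s) (total 0); column heights now [2 4 5 6 6 6 6], max=6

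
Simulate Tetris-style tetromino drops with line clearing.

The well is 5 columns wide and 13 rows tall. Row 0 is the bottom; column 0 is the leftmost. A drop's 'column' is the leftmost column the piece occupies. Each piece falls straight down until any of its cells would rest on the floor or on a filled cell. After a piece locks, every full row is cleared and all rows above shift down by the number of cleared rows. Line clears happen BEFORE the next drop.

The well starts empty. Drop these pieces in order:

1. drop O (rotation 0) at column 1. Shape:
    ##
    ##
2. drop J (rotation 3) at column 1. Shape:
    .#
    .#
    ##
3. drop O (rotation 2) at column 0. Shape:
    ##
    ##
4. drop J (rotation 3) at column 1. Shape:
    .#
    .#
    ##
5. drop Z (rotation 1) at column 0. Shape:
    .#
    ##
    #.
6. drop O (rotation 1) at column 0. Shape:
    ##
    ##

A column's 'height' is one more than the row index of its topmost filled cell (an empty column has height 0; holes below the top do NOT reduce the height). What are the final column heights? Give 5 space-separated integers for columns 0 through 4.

Answer: 10 10 8 0 0

Derivation:
Drop 1: O rot0 at col 1 lands with bottom-row=0; cleared 0 line(s) (total 0); column heights now [0 2 2 0 0], max=2
Drop 2: J rot3 at col 1 lands with bottom-row=2; cleared 0 line(s) (total 0); column heights now [0 3 5 0 0], max=5
Drop 3: O rot2 at col 0 lands with bottom-row=3; cleared 0 line(s) (total 0); column heights now [5 5 5 0 0], max=5
Drop 4: J rot3 at col 1 lands with bottom-row=5; cleared 0 line(s) (total 0); column heights now [5 6 8 0 0], max=8
Drop 5: Z rot1 at col 0 lands with bottom-row=5; cleared 0 line(s) (total 0); column heights now [7 8 8 0 0], max=8
Drop 6: O rot1 at col 0 lands with bottom-row=8; cleared 0 line(s) (total 0); column heights now [10 10 8 0 0], max=10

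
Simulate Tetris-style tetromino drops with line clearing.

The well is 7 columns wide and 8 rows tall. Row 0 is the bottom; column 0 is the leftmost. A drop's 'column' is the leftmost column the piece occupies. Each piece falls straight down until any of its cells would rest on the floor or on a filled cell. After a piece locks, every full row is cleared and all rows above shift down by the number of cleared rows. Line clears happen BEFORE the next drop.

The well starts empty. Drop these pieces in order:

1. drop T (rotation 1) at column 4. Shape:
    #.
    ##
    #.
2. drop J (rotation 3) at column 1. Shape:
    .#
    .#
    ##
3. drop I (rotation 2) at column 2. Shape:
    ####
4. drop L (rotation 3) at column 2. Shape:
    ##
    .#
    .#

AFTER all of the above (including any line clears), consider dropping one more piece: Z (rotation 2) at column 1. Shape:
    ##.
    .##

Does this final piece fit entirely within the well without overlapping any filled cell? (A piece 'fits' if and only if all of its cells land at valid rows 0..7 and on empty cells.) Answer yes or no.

Answer: no

Derivation:
Drop 1: T rot1 at col 4 lands with bottom-row=0; cleared 0 line(s) (total 0); column heights now [0 0 0 0 3 2 0], max=3
Drop 2: J rot3 at col 1 lands with bottom-row=0; cleared 0 line(s) (total 0); column heights now [0 1 3 0 3 2 0], max=3
Drop 3: I rot2 at col 2 lands with bottom-row=3; cleared 0 line(s) (total 0); column heights now [0 1 4 4 4 4 0], max=4
Drop 4: L rot3 at col 2 lands with bottom-row=4; cleared 0 line(s) (total 0); column heights now [0 1 7 7 4 4 0], max=7
Test piece Z rot2 at col 1 (width 3): heights before test = [0 1 7 7 4 4 0]; fits = False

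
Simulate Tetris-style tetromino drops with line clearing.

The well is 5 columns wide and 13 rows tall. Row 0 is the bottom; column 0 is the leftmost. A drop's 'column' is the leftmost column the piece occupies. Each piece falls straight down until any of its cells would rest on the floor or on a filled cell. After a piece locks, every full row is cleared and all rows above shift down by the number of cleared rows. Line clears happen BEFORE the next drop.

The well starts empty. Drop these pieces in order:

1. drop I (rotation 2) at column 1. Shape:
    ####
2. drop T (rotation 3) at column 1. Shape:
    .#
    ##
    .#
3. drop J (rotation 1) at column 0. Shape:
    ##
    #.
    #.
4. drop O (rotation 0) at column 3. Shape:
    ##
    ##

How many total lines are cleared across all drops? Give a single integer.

Drop 1: I rot2 at col 1 lands with bottom-row=0; cleared 0 line(s) (total 0); column heights now [0 1 1 1 1], max=1
Drop 2: T rot3 at col 1 lands with bottom-row=1; cleared 0 line(s) (total 0); column heights now [0 3 4 1 1], max=4
Drop 3: J rot1 at col 0 lands with bottom-row=1; cleared 0 line(s) (total 0); column heights now [4 4 4 1 1], max=4
Drop 4: O rot0 at col 3 lands with bottom-row=1; cleared 1 line(s) (total 1); column heights now [3 3 3 2 2], max=3

Answer: 1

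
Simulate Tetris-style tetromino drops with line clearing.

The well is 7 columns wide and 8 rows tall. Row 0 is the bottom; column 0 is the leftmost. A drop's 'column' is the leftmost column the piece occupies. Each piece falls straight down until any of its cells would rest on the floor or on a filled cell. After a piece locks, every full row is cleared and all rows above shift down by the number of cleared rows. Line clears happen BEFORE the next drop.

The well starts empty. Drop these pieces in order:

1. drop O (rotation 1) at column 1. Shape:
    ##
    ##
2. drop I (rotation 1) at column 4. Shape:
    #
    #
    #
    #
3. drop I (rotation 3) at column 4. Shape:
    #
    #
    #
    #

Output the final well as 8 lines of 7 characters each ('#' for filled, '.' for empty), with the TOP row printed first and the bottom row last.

Answer: ....#..
....#..
....#..
....#..
....#..
....#..
.##.#..
.##.#..

Derivation:
Drop 1: O rot1 at col 1 lands with bottom-row=0; cleared 0 line(s) (total 0); column heights now [0 2 2 0 0 0 0], max=2
Drop 2: I rot1 at col 4 lands with bottom-row=0; cleared 0 line(s) (total 0); column heights now [0 2 2 0 4 0 0], max=4
Drop 3: I rot3 at col 4 lands with bottom-row=4; cleared 0 line(s) (total 0); column heights now [0 2 2 0 8 0 0], max=8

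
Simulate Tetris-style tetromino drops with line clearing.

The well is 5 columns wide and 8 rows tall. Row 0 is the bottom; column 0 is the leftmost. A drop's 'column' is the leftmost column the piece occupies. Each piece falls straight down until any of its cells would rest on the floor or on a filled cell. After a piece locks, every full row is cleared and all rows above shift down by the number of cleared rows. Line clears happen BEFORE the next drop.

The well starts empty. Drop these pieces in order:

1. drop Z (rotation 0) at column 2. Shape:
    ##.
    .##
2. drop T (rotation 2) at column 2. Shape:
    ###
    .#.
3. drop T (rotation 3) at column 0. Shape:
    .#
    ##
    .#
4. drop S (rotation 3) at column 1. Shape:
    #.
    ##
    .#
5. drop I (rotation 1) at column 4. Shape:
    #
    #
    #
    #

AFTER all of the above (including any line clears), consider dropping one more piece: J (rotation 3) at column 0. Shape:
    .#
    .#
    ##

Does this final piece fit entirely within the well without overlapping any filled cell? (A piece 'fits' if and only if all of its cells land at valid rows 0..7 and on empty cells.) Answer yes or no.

Drop 1: Z rot0 at col 2 lands with bottom-row=0; cleared 0 line(s) (total 0); column heights now [0 0 2 2 1], max=2
Drop 2: T rot2 at col 2 lands with bottom-row=2; cleared 0 line(s) (total 0); column heights now [0 0 4 4 4], max=4
Drop 3: T rot3 at col 0 lands with bottom-row=0; cleared 0 line(s) (total 0); column heights now [2 3 4 4 4], max=4
Drop 4: S rot3 at col 1 lands with bottom-row=4; cleared 0 line(s) (total 0); column heights now [2 7 6 4 4], max=7
Drop 5: I rot1 at col 4 lands with bottom-row=4; cleared 0 line(s) (total 0); column heights now [2 7 6 4 8], max=8
Test piece J rot3 at col 0 (width 2): heights before test = [2 7 6 4 8]; fits = False

Answer: no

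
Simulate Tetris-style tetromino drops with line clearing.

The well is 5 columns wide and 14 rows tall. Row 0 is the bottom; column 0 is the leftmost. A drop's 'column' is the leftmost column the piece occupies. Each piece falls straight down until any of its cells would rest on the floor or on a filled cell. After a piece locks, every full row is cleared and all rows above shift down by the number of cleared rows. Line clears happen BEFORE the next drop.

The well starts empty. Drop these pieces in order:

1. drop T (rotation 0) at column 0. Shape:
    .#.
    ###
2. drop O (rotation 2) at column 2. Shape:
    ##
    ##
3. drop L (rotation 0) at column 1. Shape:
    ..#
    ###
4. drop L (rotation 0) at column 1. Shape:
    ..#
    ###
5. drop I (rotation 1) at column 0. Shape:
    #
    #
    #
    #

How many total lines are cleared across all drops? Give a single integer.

Answer: 0

Derivation:
Drop 1: T rot0 at col 0 lands with bottom-row=0; cleared 0 line(s) (total 0); column heights now [1 2 1 0 0], max=2
Drop 2: O rot2 at col 2 lands with bottom-row=1; cleared 0 line(s) (total 0); column heights now [1 2 3 3 0], max=3
Drop 3: L rot0 at col 1 lands with bottom-row=3; cleared 0 line(s) (total 0); column heights now [1 4 4 5 0], max=5
Drop 4: L rot0 at col 1 lands with bottom-row=5; cleared 0 line(s) (total 0); column heights now [1 6 6 7 0], max=7
Drop 5: I rot1 at col 0 lands with bottom-row=1; cleared 0 line(s) (total 0); column heights now [5 6 6 7 0], max=7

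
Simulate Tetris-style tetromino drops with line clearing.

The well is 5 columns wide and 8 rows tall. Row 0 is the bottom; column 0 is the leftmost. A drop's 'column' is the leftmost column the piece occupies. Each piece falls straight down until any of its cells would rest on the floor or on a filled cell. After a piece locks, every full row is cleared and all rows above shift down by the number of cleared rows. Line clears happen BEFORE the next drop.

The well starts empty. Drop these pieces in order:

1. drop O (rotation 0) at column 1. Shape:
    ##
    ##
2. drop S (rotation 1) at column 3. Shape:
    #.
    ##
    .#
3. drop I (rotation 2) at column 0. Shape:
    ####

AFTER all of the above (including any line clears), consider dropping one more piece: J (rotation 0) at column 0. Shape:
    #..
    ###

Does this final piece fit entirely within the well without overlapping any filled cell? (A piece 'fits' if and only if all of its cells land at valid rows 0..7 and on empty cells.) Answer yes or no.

Answer: yes

Derivation:
Drop 1: O rot0 at col 1 lands with bottom-row=0; cleared 0 line(s) (total 0); column heights now [0 2 2 0 0], max=2
Drop 2: S rot1 at col 3 lands with bottom-row=0; cleared 0 line(s) (total 0); column heights now [0 2 2 3 2], max=3
Drop 3: I rot2 at col 0 lands with bottom-row=3; cleared 0 line(s) (total 0); column heights now [4 4 4 4 2], max=4
Test piece J rot0 at col 0 (width 3): heights before test = [4 4 4 4 2]; fits = True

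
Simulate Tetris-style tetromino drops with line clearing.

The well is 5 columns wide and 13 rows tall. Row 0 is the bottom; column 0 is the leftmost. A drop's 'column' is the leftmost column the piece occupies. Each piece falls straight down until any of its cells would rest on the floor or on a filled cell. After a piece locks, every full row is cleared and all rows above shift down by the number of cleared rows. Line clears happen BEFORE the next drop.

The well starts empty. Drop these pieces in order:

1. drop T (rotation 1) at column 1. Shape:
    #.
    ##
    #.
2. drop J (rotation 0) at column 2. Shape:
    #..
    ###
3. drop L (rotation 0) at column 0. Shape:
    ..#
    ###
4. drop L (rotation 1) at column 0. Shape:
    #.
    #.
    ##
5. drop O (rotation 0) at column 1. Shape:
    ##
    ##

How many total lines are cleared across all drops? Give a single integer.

Answer: 0

Derivation:
Drop 1: T rot1 at col 1 lands with bottom-row=0; cleared 0 line(s) (total 0); column heights now [0 3 2 0 0], max=3
Drop 2: J rot0 at col 2 lands with bottom-row=2; cleared 0 line(s) (total 0); column heights now [0 3 4 3 3], max=4
Drop 3: L rot0 at col 0 lands with bottom-row=4; cleared 0 line(s) (total 0); column heights now [5 5 6 3 3], max=6
Drop 4: L rot1 at col 0 lands with bottom-row=5; cleared 0 line(s) (total 0); column heights now [8 6 6 3 3], max=8
Drop 5: O rot0 at col 1 lands with bottom-row=6; cleared 0 line(s) (total 0); column heights now [8 8 8 3 3], max=8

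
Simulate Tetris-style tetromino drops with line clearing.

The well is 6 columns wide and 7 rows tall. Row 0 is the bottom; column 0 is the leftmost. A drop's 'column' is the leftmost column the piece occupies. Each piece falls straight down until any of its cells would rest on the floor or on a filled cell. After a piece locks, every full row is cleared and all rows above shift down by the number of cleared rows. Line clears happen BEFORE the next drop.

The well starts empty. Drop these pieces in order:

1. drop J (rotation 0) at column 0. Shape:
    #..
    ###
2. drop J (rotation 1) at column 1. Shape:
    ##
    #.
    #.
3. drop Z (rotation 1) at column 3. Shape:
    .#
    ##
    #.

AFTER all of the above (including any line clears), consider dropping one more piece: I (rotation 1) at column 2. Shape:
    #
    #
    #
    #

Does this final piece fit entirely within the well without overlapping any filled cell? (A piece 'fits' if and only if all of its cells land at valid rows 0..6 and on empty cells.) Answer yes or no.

Answer: no

Derivation:
Drop 1: J rot0 at col 0 lands with bottom-row=0; cleared 0 line(s) (total 0); column heights now [2 1 1 0 0 0], max=2
Drop 2: J rot1 at col 1 lands with bottom-row=1; cleared 0 line(s) (total 0); column heights now [2 4 4 0 0 0], max=4
Drop 3: Z rot1 at col 3 lands with bottom-row=0; cleared 0 line(s) (total 0); column heights now [2 4 4 2 3 0], max=4
Test piece I rot1 at col 2 (width 1): heights before test = [2 4 4 2 3 0]; fits = False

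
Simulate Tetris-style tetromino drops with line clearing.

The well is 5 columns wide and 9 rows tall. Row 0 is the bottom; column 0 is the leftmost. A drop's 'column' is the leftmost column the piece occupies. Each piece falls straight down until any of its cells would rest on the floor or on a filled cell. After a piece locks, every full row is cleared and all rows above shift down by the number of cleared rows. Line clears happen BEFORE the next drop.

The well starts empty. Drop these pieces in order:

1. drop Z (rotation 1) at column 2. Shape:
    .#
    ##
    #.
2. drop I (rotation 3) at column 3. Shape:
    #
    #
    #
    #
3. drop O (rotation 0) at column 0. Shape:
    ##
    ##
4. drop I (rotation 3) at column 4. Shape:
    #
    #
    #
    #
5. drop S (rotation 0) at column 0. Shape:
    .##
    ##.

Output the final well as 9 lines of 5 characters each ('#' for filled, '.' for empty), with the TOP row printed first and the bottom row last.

Drop 1: Z rot1 at col 2 lands with bottom-row=0; cleared 0 line(s) (total 0); column heights now [0 0 2 3 0], max=3
Drop 2: I rot3 at col 3 lands with bottom-row=3; cleared 0 line(s) (total 0); column heights now [0 0 2 7 0], max=7
Drop 3: O rot0 at col 0 lands with bottom-row=0; cleared 0 line(s) (total 0); column heights now [2 2 2 7 0], max=7
Drop 4: I rot3 at col 4 lands with bottom-row=0; cleared 1 line(s) (total 1); column heights now [1 1 1 6 3], max=6
Drop 5: S rot0 at col 0 lands with bottom-row=1; cleared 0 line(s) (total 1); column heights now [2 3 3 6 3], max=6

Answer: .....
.....
.....
...#.
...#.
...#.
.####
##.##
###.#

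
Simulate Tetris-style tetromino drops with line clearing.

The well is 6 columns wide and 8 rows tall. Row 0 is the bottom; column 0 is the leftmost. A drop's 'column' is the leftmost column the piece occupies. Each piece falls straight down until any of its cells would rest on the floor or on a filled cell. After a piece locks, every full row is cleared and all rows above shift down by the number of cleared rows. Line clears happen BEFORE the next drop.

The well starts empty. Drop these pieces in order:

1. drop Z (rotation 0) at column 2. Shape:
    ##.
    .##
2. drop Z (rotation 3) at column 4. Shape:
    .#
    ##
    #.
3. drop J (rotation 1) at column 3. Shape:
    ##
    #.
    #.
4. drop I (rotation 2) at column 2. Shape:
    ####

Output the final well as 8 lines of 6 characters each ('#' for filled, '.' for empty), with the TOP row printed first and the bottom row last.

Answer: ......
......
..####
...##.
...#.#
...###
..###.
...##.

Derivation:
Drop 1: Z rot0 at col 2 lands with bottom-row=0; cleared 0 line(s) (total 0); column heights now [0 0 2 2 1 0], max=2
Drop 2: Z rot3 at col 4 lands with bottom-row=1; cleared 0 line(s) (total 0); column heights now [0 0 2 2 3 4], max=4
Drop 3: J rot1 at col 3 lands with bottom-row=2; cleared 0 line(s) (total 0); column heights now [0 0 2 5 5 4], max=5
Drop 4: I rot2 at col 2 lands with bottom-row=5; cleared 0 line(s) (total 0); column heights now [0 0 6 6 6 6], max=6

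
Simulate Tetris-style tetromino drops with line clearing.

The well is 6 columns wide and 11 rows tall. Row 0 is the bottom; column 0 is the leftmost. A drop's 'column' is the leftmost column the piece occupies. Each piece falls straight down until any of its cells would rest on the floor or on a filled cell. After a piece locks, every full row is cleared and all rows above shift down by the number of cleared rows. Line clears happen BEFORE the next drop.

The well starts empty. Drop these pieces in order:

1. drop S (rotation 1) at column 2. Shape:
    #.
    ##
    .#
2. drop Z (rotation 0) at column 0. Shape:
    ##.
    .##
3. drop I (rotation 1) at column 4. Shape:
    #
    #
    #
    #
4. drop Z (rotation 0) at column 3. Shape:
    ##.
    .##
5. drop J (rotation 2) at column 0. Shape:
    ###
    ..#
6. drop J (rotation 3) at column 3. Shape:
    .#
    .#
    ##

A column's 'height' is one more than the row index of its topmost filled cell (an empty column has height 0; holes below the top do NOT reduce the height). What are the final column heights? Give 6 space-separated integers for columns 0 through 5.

Answer: 6 6 6 7 9 5

Derivation:
Drop 1: S rot1 at col 2 lands with bottom-row=0; cleared 0 line(s) (total 0); column heights now [0 0 3 2 0 0], max=3
Drop 2: Z rot0 at col 0 lands with bottom-row=3; cleared 0 line(s) (total 0); column heights now [5 5 4 2 0 0], max=5
Drop 3: I rot1 at col 4 lands with bottom-row=0; cleared 0 line(s) (total 0); column heights now [5 5 4 2 4 0], max=5
Drop 4: Z rot0 at col 3 lands with bottom-row=4; cleared 0 line(s) (total 0); column heights now [5 5 4 6 6 5], max=6
Drop 5: J rot2 at col 0 lands with bottom-row=4; cleared 0 line(s) (total 0); column heights now [6 6 6 6 6 5], max=6
Drop 6: J rot3 at col 3 lands with bottom-row=6; cleared 0 line(s) (total 0); column heights now [6 6 6 7 9 5], max=9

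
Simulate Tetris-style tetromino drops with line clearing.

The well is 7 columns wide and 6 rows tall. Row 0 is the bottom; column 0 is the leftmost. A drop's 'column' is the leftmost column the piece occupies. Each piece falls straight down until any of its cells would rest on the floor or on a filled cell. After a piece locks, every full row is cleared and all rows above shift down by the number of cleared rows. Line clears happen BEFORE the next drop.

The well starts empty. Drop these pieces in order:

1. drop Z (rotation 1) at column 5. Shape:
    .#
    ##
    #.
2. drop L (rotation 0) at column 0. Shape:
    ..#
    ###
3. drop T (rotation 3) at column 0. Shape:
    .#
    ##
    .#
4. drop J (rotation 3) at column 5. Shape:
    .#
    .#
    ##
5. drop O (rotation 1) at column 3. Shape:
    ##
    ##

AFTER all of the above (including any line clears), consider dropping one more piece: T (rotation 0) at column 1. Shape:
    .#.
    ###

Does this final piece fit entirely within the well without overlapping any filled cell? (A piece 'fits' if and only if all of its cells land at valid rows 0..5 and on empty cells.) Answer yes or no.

Drop 1: Z rot1 at col 5 lands with bottom-row=0; cleared 0 line(s) (total 0); column heights now [0 0 0 0 0 2 3], max=3
Drop 2: L rot0 at col 0 lands with bottom-row=0; cleared 0 line(s) (total 0); column heights now [1 1 2 0 0 2 3], max=3
Drop 3: T rot3 at col 0 lands with bottom-row=1; cleared 0 line(s) (total 0); column heights now [3 4 2 0 0 2 3], max=4
Drop 4: J rot3 at col 5 lands with bottom-row=3; cleared 0 line(s) (total 0); column heights now [3 4 2 0 0 4 6], max=6
Drop 5: O rot1 at col 3 lands with bottom-row=0; cleared 0 line(s) (total 0); column heights now [3 4 2 2 2 4 6], max=6
Test piece T rot0 at col 1 (width 3): heights before test = [3 4 2 2 2 4 6]; fits = True

Answer: yes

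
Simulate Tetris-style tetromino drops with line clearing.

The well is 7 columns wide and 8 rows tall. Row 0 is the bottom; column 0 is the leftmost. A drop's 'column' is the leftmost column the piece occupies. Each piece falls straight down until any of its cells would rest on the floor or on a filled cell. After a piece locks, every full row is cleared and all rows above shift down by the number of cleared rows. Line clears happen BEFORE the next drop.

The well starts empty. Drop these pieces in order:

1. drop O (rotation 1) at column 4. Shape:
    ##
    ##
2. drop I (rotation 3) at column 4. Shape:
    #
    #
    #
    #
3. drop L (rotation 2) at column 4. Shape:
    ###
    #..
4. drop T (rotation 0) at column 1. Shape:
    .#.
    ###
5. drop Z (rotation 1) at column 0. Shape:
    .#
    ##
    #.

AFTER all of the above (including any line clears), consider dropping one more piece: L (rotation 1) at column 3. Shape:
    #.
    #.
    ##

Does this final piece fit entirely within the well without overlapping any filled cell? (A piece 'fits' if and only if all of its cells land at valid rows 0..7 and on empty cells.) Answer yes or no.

Drop 1: O rot1 at col 4 lands with bottom-row=0; cleared 0 line(s) (total 0); column heights now [0 0 0 0 2 2 0], max=2
Drop 2: I rot3 at col 4 lands with bottom-row=2; cleared 0 line(s) (total 0); column heights now [0 0 0 0 6 2 0], max=6
Drop 3: L rot2 at col 4 lands with bottom-row=6; cleared 0 line(s) (total 0); column heights now [0 0 0 0 8 8 8], max=8
Drop 4: T rot0 at col 1 lands with bottom-row=0; cleared 0 line(s) (total 0); column heights now [0 1 2 1 8 8 8], max=8
Drop 5: Z rot1 at col 0 lands with bottom-row=0; cleared 0 line(s) (total 0); column heights now [2 3 2 1 8 8 8], max=8
Test piece L rot1 at col 3 (width 2): heights before test = [2 3 2 1 8 8 8]; fits = False

Answer: no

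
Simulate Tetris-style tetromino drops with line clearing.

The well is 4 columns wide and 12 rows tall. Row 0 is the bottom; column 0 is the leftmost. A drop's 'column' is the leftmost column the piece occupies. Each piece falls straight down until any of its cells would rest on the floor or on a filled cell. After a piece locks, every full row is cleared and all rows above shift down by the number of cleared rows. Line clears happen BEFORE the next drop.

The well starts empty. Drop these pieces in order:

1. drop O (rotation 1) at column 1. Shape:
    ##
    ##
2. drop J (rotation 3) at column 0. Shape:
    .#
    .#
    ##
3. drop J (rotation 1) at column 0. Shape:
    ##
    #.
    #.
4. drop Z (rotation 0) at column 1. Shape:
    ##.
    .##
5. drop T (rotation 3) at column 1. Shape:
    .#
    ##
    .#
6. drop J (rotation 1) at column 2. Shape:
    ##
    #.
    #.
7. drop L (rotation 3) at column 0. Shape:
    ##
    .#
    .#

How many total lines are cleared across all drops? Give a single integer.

Answer: 1

Derivation:
Drop 1: O rot1 at col 1 lands with bottom-row=0; cleared 0 line(s) (total 0); column heights now [0 2 2 0], max=2
Drop 2: J rot3 at col 0 lands with bottom-row=2; cleared 0 line(s) (total 0); column heights now [3 5 2 0], max=5
Drop 3: J rot1 at col 0 lands with bottom-row=3; cleared 0 line(s) (total 0); column heights now [6 6 2 0], max=6
Drop 4: Z rot0 at col 1 lands with bottom-row=5; cleared 1 line(s) (total 1); column heights now [5 6 6 0], max=6
Drop 5: T rot3 at col 1 lands with bottom-row=6; cleared 0 line(s) (total 1); column heights now [5 8 9 0], max=9
Drop 6: J rot1 at col 2 lands with bottom-row=9; cleared 0 line(s) (total 1); column heights now [5 8 12 12], max=12
Drop 7: L rot3 at col 0 lands with bottom-row=8; cleared 0 line(s) (total 1); column heights now [11 11 12 12], max=12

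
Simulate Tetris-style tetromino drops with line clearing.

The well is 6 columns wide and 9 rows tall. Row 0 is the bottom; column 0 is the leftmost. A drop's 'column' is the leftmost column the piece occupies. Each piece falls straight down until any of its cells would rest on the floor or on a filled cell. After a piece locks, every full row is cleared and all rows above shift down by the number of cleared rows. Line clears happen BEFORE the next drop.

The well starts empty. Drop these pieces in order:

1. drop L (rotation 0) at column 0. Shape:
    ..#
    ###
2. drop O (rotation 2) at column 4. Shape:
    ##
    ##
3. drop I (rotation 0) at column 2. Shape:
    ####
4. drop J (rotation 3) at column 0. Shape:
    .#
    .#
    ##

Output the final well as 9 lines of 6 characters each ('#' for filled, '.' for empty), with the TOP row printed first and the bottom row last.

Answer: ......
......
......
......
......
.#....
.#####
###.##
###.##

Derivation:
Drop 1: L rot0 at col 0 lands with bottom-row=0; cleared 0 line(s) (total 0); column heights now [1 1 2 0 0 0], max=2
Drop 2: O rot2 at col 4 lands with bottom-row=0; cleared 0 line(s) (total 0); column heights now [1 1 2 0 2 2], max=2
Drop 3: I rot0 at col 2 lands with bottom-row=2; cleared 0 line(s) (total 0); column heights now [1 1 3 3 3 3], max=3
Drop 4: J rot3 at col 0 lands with bottom-row=1; cleared 0 line(s) (total 0); column heights now [2 4 3 3 3 3], max=4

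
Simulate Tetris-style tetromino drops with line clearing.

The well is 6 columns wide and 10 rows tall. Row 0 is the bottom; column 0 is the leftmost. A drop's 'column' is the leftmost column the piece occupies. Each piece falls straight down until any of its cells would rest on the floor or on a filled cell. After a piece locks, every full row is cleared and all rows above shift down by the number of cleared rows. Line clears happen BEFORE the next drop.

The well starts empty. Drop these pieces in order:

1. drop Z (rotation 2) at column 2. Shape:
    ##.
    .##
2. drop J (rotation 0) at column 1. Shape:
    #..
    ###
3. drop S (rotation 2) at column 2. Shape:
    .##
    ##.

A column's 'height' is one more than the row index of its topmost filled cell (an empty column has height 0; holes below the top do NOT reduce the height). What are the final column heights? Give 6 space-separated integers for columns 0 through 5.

Drop 1: Z rot2 at col 2 lands with bottom-row=0; cleared 0 line(s) (total 0); column heights now [0 0 2 2 1 0], max=2
Drop 2: J rot0 at col 1 lands with bottom-row=2; cleared 0 line(s) (total 0); column heights now [0 4 3 3 1 0], max=4
Drop 3: S rot2 at col 2 lands with bottom-row=3; cleared 0 line(s) (total 0); column heights now [0 4 4 5 5 0], max=5

Answer: 0 4 4 5 5 0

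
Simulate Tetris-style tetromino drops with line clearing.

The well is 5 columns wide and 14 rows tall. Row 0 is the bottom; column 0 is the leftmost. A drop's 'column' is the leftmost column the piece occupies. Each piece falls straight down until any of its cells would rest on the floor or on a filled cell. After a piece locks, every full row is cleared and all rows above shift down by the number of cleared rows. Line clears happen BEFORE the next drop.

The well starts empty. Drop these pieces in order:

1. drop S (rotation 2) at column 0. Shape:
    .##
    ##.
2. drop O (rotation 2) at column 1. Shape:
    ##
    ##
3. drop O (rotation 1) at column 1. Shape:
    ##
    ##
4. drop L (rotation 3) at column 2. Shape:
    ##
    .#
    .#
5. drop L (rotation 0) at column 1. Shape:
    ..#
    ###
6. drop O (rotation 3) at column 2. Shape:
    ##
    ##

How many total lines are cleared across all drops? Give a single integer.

Drop 1: S rot2 at col 0 lands with bottom-row=0; cleared 0 line(s) (total 0); column heights now [1 2 2 0 0], max=2
Drop 2: O rot2 at col 1 lands with bottom-row=2; cleared 0 line(s) (total 0); column heights now [1 4 4 0 0], max=4
Drop 3: O rot1 at col 1 lands with bottom-row=4; cleared 0 line(s) (total 0); column heights now [1 6 6 0 0], max=6
Drop 4: L rot3 at col 2 lands with bottom-row=4; cleared 0 line(s) (total 0); column heights now [1 6 7 7 0], max=7
Drop 5: L rot0 at col 1 lands with bottom-row=7; cleared 0 line(s) (total 0); column heights now [1 8 8 9 0], max=9
Drop 6: O rot3 at col 2 lands with bottom-row=9; cleared 0 line(s) (total 0); column heights now [1 8 11 11 0], max=11

Answer: 0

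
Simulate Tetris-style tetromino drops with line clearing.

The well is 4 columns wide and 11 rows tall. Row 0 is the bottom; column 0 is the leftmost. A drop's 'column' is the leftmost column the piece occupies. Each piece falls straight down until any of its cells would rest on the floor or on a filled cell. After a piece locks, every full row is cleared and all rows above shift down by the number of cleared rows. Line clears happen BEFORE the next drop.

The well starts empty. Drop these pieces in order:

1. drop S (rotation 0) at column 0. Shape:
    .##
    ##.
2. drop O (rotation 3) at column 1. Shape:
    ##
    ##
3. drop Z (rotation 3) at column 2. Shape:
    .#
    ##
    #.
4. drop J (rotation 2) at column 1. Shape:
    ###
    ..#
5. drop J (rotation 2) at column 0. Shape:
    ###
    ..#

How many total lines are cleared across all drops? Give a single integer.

Drop 1: S rot0 at col 0 lands with bottom-row=0; cleared 0 line(s) (total 0); column heights now [1 2 2 0], max=2
Drop 2: O rot3 at col 1 lands with bottom-row=2; cleared 0 line(s) (total 0); column heights now [1 4 4 0], max=4
Drop 3: Z rot3 at col 2 lands with bottom-row=4; cleared 0 line(s) (total 0); column heights now [1 4 6 7], max=7
Drop 4: J rot2 at col 1 lands with bottom-row=7; cleared 0 line(s) (total 0); column heights now [1 9 9 9], max=9
Drop 5: J rot2 at col 0 lands with bottom-row=9; cleared 0 line(s) (total 0); column heights now [11 11 11 9], max=11

Answer: 0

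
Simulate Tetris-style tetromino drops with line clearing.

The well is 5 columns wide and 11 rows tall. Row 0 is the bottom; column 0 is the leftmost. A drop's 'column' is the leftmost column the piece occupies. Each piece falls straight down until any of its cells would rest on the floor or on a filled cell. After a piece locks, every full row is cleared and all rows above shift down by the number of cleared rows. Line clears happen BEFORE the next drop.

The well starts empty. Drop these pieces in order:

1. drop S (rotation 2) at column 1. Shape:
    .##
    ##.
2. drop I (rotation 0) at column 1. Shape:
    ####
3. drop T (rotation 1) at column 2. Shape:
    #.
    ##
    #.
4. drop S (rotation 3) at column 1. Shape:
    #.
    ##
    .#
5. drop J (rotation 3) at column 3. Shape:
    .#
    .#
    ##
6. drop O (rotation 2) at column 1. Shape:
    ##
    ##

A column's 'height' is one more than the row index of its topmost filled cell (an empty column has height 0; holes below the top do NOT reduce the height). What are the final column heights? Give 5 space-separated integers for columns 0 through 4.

Drop 1: S rot2 at col 1 lands with bottom-row=0; cleared 0 line(s) (total 0); column heights now [0 1 2 2 0], max=2
Drop 2: I rot0 at col 1 lands with bottom-row=2; cleared 0 line(s) (total 0); column heights now [0 3 3 3 3], max=3
Drop 3: T rot1 at col 2 lands with bottom-row=3; cleared 0 line(s) (total 0); column heights now [0 3 6 5 3], max=6
Drop 4: S rot3 at col 1 lands with bottom-row=6; cleared 0 line(s) (total 0); column heights now [0 9 8 5 3], max=9
Drop 5: J rot3 at col 3 lands with bottom-row=5; cleared 0 line(s) (total 0); column heights now [0 9 8 6 8], max=9
Drop 6: O rot2 at col 1 lands with bottom-row=9; cleared 0 line(s) (total 0); column heights now [0 11 11 6 8], max=11

Answer: 0 11 11 6 8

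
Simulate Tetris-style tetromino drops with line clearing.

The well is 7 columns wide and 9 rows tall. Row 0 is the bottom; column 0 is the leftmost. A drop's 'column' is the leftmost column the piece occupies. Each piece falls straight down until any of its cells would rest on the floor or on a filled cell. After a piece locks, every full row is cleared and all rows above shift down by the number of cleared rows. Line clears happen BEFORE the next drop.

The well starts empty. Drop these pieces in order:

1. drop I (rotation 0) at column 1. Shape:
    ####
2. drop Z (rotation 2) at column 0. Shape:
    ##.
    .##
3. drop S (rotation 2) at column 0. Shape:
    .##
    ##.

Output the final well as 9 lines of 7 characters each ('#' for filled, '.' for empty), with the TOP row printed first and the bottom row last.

Answer: .......
.......
.......
.......
.##....
##.....
##.....
.##....
.####..

Derivation:
Drop 1: I rot0 at col 1 lands with bottom-row=0; cleared 0 line(s) (total 0); column heights now [0 1 1 1 1 0 0], max=1
Drop 2: Z rot2 at col 0 lands with bottom-row=1; cleared 0 line(s) (total 0); column heights now [3 3 2 1 1 0 0], max=3
Drop 3: S rot2 at col 0 lands with bottom-row=3; cleared 0 line(s) (total 0); column heights now [4 5 5 1 1 0 0], max=5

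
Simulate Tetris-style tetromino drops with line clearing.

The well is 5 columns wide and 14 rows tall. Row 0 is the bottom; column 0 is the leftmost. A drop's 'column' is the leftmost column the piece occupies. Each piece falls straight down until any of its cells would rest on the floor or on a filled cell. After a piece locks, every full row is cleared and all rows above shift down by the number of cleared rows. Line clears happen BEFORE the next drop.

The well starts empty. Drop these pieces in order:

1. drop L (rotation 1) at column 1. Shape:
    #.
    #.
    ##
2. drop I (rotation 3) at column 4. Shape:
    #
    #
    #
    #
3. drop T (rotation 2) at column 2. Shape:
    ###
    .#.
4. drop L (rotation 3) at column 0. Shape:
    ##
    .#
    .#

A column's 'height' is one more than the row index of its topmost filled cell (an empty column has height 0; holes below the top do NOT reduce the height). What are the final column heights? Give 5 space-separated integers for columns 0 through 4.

Answer: 6 6 5 5 5

Derivation:
Drop 1: L rot1 at col 1 lands with bottom-row=0; cleared 0 line(s) (total 0); column heights now [0 3 1 0 0], max=3
Drop 2: I rot3 at col 4 lands with bottom-row=0; cleared 0 line(s) (total 0); column heights now [0 3 1 0 4], max=4
Drop 3: T rot2 at col 2 lands with bottom-row=3; cleared 0 line(s) (total 0); column heights now [0 3 5 5 5], max=5
Drop 4: L rot3 at col 0 lands with bottom-row=3; cleared 0 line(s) (total 0); column heights now [6 6 5 5 5], max=6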